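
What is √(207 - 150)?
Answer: √57 ≈ 7.5498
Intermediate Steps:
√(207 - 150) = √57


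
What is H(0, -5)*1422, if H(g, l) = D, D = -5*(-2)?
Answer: 14220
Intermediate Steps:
D = 10
H(g, l) = 10
H(0, -5)*1422 = 10*1422 = 14220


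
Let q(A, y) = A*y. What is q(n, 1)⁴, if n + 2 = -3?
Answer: 625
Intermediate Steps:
n = -5 (n = -2 - 3 = -5)
q(n, 1)⁴ = (-5*1)⁴ = (-5)⁴ = 625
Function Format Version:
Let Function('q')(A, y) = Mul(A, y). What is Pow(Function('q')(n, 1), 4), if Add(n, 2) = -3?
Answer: 625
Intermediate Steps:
n = -5 (n = Add(-2, -3) = -5)
Pow(Function('q')(n, 1), 4) = Pow(Mul(-5, 1), 4) = Pow(-5, 4) = 625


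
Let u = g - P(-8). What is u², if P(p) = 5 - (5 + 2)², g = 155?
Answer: 39601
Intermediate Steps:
P(p) = -44 (P(p) = 5 - 1*7² = 5 - 1*49 = 5 - 49 = -44)
u = 199 (u = 155 - 1*(-44) = 155 + 44 = 199)
u² = 199² = 39601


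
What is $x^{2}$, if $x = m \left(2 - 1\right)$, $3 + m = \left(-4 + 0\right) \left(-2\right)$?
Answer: $25$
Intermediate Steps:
$m = 5$ ($m = -3 + \left(-4 + 0\right) \left(-2\right) = -3 - -8 = -3 + 8 = 5$)
$x = 5$ ($x = 5 \left(2 - 1\right) = 5 \cdot 1 = 5$)
$x^{2} = 5^{2} = 25$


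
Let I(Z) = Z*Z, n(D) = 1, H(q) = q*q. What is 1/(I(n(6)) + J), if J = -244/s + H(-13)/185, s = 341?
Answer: 63085/75574 ≈ 0.83474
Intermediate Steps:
H(q) = q**2
I(Z) = Z**2
J = 12489/63085 (J = -244/341 + (-13)**2/185 = -244*1/341 + 169*(1/185) = -244/341 + 169/185 = 12489/63085 ≈ 0.19797)
1/(I(n(6)) + J) = 1/(1**2 + 12489/63085) = 1/(1 + 12489/63085) = 1/(75574/63085) = 63085/75574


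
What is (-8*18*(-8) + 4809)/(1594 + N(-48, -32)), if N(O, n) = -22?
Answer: 1987/524 ≈ 3.7920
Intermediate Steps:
(-8*18*(-8) + 4809)/(1594 + N(-48, -32)) = (-8*18*(-8) + 4809)/(1594 - 22) = (-144*(-8) + 4809)/1572 = (1152 + 4809)*(1/1572) = 5961*(1/1572) = 1987/524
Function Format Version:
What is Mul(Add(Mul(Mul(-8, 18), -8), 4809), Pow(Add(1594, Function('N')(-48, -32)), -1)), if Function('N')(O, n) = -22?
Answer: Rational(1987, 524) ≈ 3.7920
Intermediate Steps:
Mul(Add(Mul(Mul(-8, 18), -8), 4809), Pow(Add(1594, Function('N')(-48, -32)), -1)) = Mul(Add(Mul(Mul(-8, 18), -8), 4809), Pow(Add(1594, -22), -1)) = Mul(Add(Mul(-144, -8), 4809), Pow(1572, -1)) = Mul(Add(1152, 4809), Rational(1, 1572)) = Mul(5961, Rational(1, 1572)) = Rational(1987, 524)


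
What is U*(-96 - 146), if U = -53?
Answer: 12826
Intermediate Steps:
U*(-96 - 146) = -53*(-96 - 146) = -53*(-242) = 12826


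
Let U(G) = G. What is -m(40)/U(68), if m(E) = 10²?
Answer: -25/17 ≈ -1.4706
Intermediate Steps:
m(E) = 100
-m(40)/U(68) = -100/68 = -1*25/17 = -25/17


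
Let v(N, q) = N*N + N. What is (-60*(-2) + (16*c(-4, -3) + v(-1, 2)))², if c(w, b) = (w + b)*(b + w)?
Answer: 817216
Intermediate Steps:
v(N, q) = N + N² (v(N, q) = N² + N = N + N²)
c(w, b) = (b + w)² (c(w, b) = (b + w)*(b + w) = (b + w)²)
(-60*(-2) + (16*c(-4, -3) + v(-1, 2)))² = (-60*(-2) + (16*(-3 - 4)² - (1 - 1)))² = (120 + (16*(-7)² - 1*0))² = (120 + (16*49 + 0))² = (120 + (784 + 0))² = (120 + 784)² = 904² = 817216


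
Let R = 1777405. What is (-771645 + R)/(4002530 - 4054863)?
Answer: -1005760/52333 ≈ -19.218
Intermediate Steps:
(-771645 + R)/(4002530 - 4054863) = (-771645 + 1777405)/(4002530 - 4054863) = 1005760/(-52333) = 1005760*(-1/52333) = -1005760/52333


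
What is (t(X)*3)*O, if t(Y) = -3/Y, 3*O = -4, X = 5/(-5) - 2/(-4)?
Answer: -24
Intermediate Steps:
X = -½ (X = 5*(-⅕) - 2*(-¼) = -1 + ½ = -½ ≈ -0.50000)
O = -4/3 (O = (⅓)*(-4) = -4/3 ≈ -1.3333)
(t(X)*3)*O = (-3/(-½)*3)*(-4/3) = (-3*(-2)*3)*(-4/3) = (6*3)*(-4/3) = 18*(-4/3) = -24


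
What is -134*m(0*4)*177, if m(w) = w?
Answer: 0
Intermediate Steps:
-134*m(0*4)*177 = -0*4*177 = -134*0*177 = 0*177 = 0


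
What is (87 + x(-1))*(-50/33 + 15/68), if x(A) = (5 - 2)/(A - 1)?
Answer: -165585/1496 ≈ -110.69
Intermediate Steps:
x(A) = 3/(-1 + A)
(87 + x(-1))*(-50/33 + 15/68) = (87 + 3/(-1 - 1))*(-50/33 + 15/68) = (87 + 3/(-2))*(-50*1/33 + 15*(1/68)) = (87 + 3*(-½))*(-50/33 + 15/68) = (87 - 3/2)*(-2905/2244) = (171/2)*(-2905/2244) = -165585/1496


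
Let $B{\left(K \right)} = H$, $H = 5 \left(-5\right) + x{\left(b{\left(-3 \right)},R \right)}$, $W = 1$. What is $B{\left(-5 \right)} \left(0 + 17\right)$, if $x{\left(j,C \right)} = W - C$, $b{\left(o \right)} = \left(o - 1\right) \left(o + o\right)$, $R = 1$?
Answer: $-425$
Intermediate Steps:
$b{\left(o \right)} = 2 o \left(-1 + o\right)$ ($b{\left(o \right)} = \left(-1 + o\right) 2 o = 2 o \left(-1 + o\right)$)
$x{\left(j,C \right)} = 1 - C$
$H = -25$ ($H = 5 \left(-5\right) + \left(1 - 1\right) = -25 + \left(1 - 1\right) = -25 + 0 = -25$)
$B{\left(K \right)} = -25$
$B{\left(-5 \right)} \left(0 + 17\right) = - 25 \left(0 + 17\right) = \left(-25\right) 17 = -425$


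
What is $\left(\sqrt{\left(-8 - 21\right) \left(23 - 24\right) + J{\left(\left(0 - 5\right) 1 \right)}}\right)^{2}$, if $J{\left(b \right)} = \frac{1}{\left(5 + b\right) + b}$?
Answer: $\frac{144}{5} \approx 28.8$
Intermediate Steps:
$J{\left(b \right)} = \frac{1}{5 + 2 b}$
$\left(\sqrt{\left(-8 - 21\right) \left(23 - 24\right) + J{\left(\left(0 - 5\right) 1 \right)}}\right)^{2} = \left(\sqrt{\left(-8 - 21\right) \left(23 - 24\right) + \frac{1}{5 + 2 \left(0 - 5\right) 1}}\right)^{2} = \left(\sqrt{\left(-29\right) \left(-1\right) + \frac{1}{5 + 2 \left(\left(-5\right) 1\right)}}\right)^{2} = \left(\sqrt{29 + \frac{1}{5 + 2 \left(-5\right)}}\right)^{2} = \left(\sqrt{29 + \frac{1}{5 - 10}}\right)^{2} = \left(\sqrt{29 + \frac{1}{-5}}\right)^{2} = \left(\sqrt{29 - \frac{1}{5}}\right)^{2} = \left(\sqrt{\frac{144}{5}}\right)^{2} = \left(\frac{12 \sqrt{5}}{5}\right)^{2} = \frac{144}{5}$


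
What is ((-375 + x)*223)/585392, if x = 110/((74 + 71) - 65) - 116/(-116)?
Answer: -664763/4683136 ≈ -0.14195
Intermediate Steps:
x = 19/8 (x = 110/(145 - 65) - 116*(-1/116) = 110/80 + 1 = 110*(1/80) + 1 = 11/8 + 1 = 19/8 ≈ 2.3750)
((-375 + x)*223)/585392 = ((-375 + 19/8)*223)/585392 = -2981/8*223*(1/585392) = -664763/8*1/585392 = -664763/4683136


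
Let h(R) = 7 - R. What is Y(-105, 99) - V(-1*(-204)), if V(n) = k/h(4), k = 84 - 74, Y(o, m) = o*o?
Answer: 33065/3 ≈ 11022.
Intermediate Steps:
Y(o, m) = o²
k = 10
V(n) = 10/3 (V(n) = 10/(7 - 1*4) = 10/(7 - 4) = 10/3)
Y(-105, 99) - V(-1*(-204)) = (-105)² - 1*10/3 = 11025 - 10/3 = 33065/3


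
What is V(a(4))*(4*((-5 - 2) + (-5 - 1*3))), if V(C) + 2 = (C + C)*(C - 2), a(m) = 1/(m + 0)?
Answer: 345/2 ≈ 172.50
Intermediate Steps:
a(m) = 1/m
V(C) = -2 + 2*C*(-2 + C) (V(C) = -2 + (C + C)*(C - 2) = -2 + (2*C)*(-2 + C) = -2 + 2*C*(-2 + C))
V(a(4))*(4*((-5 - 2) + (-5 - 1*3))) = (-2 - 4/4 + 2*(1/4)²)*(4*((-5 - 2) + (-5 - 1*3))) = (-2 - 4*¼ + 2*(¼)²)*(4*(-7 + (-5 - 3))) = (-2 - 1 + 2*(1/16))*(4*(-7 - 8)) = (-2 - 1 + ⅛)*(4*(-15)) = -23/8*(-60) = 345/2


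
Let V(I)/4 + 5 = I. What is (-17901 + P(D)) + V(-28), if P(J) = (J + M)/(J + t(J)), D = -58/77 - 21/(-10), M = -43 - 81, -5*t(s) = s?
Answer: -75273099/4148 ≈ -18147.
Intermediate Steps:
t(s) = -s/5
V(I) = -20 + 4*I
M = -124
D = 1037/770 (D = -58*1/77 - 21*(-⅒) = -58/77 + 21/10 = 1037/770 ≈ 1.3468)
P(J) = 5*(-124 + J)/(4*J) (P(J) = (J - 124)/(J - J/5) = (-124 + J)/((4*J/5)) = (-124 + J)*(5/(4*J)) = 5*(-124 + J)/(4*J))
(-17901 + P(D)) + V(-28) = (-17901 + (5/4 - 155/1037/770)) + (-20 + 4*(-28)) = (-17901 + (5/4 - 155*770/1037)) + (-20 - 112) = (-17901 + (5/4 - 119350/1037)) - 132 = (-17901 - 472215/4148) - 132 = -74725563/4148 - 132 = -75273099/4148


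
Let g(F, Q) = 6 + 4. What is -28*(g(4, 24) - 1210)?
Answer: 33600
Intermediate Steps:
g(F, Q) = 10
-28*(g(4, 24) - 1210) = -28*(10 - 1210) = -28*(-1200) = 33600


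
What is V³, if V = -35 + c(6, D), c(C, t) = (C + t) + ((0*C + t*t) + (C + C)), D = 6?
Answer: 15625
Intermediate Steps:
c(C, t) = t + t² + 3*C (c(C, t) = (C + t) + ((0 + t²) + 2*C) = (C + t) + (t² + 2*C) = t + t² + 3*C)
V = 25 (V = -35 + (6 + 6² + 3*6) = -35 + (6 + 36 + 18) = -35 + 60 = 25)
V³ = 25³ = 15625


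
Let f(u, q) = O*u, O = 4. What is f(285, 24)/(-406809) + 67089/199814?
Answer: 474817913/1426072518 ≈ 0.33295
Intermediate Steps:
f(u, q) = 4*u
f(285, 24)/(-406809) + 67089/199814 = (4*285)/(-406809) + 67089/199814 = 1140*(-1/406809) + 67089*(1/199814) = -20/7137 + 67089/199814 = 474817913/1426072518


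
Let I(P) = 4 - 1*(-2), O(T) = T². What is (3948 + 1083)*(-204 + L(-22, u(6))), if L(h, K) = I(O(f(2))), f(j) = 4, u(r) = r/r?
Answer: -996138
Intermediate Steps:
u(r) = 1
I(P) = 6 (I(P) = 4 + 2 = 6)
L(h, K) = 6
(3948 + 1083)*(-204 + L(-22, u(6))) = (3948 + 1083)*(-204 + 6) = 5031*(-198) = -996138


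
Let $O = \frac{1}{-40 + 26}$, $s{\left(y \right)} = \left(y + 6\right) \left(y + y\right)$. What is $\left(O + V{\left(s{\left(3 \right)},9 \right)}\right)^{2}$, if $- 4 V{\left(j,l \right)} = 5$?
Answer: $\frac{1369}{784} \approx 1.7462$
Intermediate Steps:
$s{\left(y \right)} = 2 y \left(6 + y\right)$ ($s{\left(y \right)} = \left(6 + y\right) 2 y = 2 y \left(6 + y\right)$)
$V{\left(j,l \right)} = - \frac{5}{4}$ ($V{\left(j,l \right)} = \left(- \frac{1}{4}\right) 5 = - \frac{5}{4}$)
$O = - \frac{1}{14}$ ($O = \frac{1}{-14} = - \frac{1}{14} \approx -0.071429$)
$\left(O + V{\left(s{\left(3 \right)},9 \right)}\right)^{2} = \left(- \frac{1}{14} - \frac{5}{4}\right)^{2} = \left(- \frac{37}{28}\right)^{2} = \frac{1369}{784}$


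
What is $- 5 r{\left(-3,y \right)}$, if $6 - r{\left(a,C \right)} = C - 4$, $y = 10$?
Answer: $0$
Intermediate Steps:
$r{\left(a,C \right)} = 10 - C$ ($r{\left(a,C \right)} = 6 - \left(C - 4\right) = 6 - \left(-4 + C\right) = 10 - C$)
$- 5 r{\left(-3,y \right)} = - 5 \left(10 - 10\right) = \left(-5\right) 0 = 0$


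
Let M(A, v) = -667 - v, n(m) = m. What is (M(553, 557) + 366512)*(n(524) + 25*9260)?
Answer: 84755582912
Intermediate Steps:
(M(553, 557) + 366512)*(n(524) + 25*9260) = ((-667 - 1*557) + 366512)*(524 + 25*9260) = ((-667 - 557) + 366512)*(524 + 231500) = (-1224 + 366512)*232024 = 365288*232024 = 84755582912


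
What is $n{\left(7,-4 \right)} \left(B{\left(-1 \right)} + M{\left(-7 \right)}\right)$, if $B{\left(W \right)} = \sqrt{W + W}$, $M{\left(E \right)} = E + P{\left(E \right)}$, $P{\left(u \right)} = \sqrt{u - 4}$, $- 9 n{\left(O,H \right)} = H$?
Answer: $- \frac{28}{9} + \frac{4 i \sqrt{2}}{9} + \frac{4 i \sqrt{11}}{9} \approx -3.1111 + 2.1026 i$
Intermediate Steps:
$n{\left(O,H \right)} = - \frac{H}{9}$
$P{\left(u \right)} = \sqrt{-4 + u}$
$M{\left(E \right)} = E + \sqrt{-4 + E}$
$B{\left(W \right)} = \sqrt{2} \sqrt{W}$ ($B{\left(W \right)} = \sqrt{2 W} = \sqrt{2} \sqrt{W}$)
$n{\left(7,-4 \right)} \left(B{\left(-1 \right)} + M{\left(-7 \right)}\right) = \left(- \frac{1}{9}\right) \left(-4\right) \left(\sqrt{2} \sqrt{-1} - \left(7 - \sqrt{-4 - 7}\right)\right) = \frac{4 \left(\sqrt{2} i - \left(7 - \sqrt{-11}\right)\right)}{9} = \frac{4 \left(i \sqrt{2} - \left(7 - i \sqrt{11}\right)\right)}{9} = \frac{4 \left(-7 + i \sqrt{2} + i \sqrt{11}\right)}{9} = - \frac{28}{9} + \frac{4 i \sqrt{2}}{9} + \frac{4 i \sqrt{11}}{9}$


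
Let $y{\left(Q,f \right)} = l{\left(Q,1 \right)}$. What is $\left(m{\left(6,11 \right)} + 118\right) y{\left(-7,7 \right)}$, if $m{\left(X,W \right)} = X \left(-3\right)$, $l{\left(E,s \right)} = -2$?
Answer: $-200$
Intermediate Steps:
$y{\left(Q,f \right)} = -2$
$m{\left(X,W \right)} = - 3 X$
$\left(m{\left(6,11 \right)} + 118\right) y{\left(-7,7 \right)} = \left(\left(-3\right) 6 + 118\right) \left(-2\right) = \left(-18 + 118\right) \left(-2\right) = 100 \left(-2\right) = -200$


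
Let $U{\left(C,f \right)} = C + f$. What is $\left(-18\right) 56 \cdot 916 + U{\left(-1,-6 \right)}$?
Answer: $-923335$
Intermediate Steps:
$\left(-18\right) 56 \cdot 916 + U{\left(-1,-6 \right)} = \left(-18\right) 56 \cdot 916 - 7 = \left(-1008\right) 916 - 7 = -923328 - 7 = -923335$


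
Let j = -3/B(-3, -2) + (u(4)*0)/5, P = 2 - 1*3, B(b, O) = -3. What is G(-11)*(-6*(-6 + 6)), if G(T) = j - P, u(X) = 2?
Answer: 0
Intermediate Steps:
P = -1 (P = 2 - 3 = -1)
j = 1 (j = -3/(-3) + (2*0)/5 = -3*(-1/3) + 0*(1/5) = 1 + 0 = 1)
G(T) = 2 (G(T) = 1 - 1*(-1) = 1 + 1 = 2)
G(-11)*(-6*(-6 + 6)) = 2*(-6*(-6 + 6)) = 2*(-6*0) = 2*0 = 0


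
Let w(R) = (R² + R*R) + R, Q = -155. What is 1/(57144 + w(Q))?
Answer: 1/105039 ≈ 9.5203e-6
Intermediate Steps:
w(R) = R + 2*R² (w(R) = (R² + R²) + R = 2*R² + R = R + 2*R²)
1/(57144 + w(Q)) = 1/(57144 - 155*(1 + 2*(-155))) = 1/(57144 - 155*(1 - 310)) = 1/(57144 - 155*(-309)) = 1/(57144 + 47895) = 1/105039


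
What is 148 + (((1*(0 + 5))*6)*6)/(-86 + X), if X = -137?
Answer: 32824/223 ≈ 147.19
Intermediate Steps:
148 + (((1*(0 + 5))*6)*6)/(-86 + X) = 148 + (((1*(0 + 5))*6)*6)/(-86 - 137) = 148 + (((1*5)*6)*6)/(-223) = 148 - 5*6*6/223 = 148 - 30*6/223 = 148 - 1/223*180 = 148 - 180/223 = 32824/223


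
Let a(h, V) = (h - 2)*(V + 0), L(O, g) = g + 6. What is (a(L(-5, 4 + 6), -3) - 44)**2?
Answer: 7396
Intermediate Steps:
L(O, g) = 6 + g
a(h, V) = V*(-2 + h) (a(h, V) = (-2 + h)*V = V*(-2 + h))
(a(L(-5, 4 + 6), -3) - 44)**2 = (-3*(-2 + (6 + (4 + 6))) - 44)**2 = (-3*(-2 + (6 + 10)) - 44)**2 = (-3*(-2 + 16) - 44)**2 = (-3*14 - 44)**2 = (-42 - 44)**2 = (-86)**2 = 7396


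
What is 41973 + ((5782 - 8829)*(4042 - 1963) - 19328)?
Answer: -6312068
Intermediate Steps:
41973 + ((5782 - 8829)*(4042 - 1963) - 19328) = 41973 + (-3047*2079 - 19328) = 41973 + (-6334713 - 19328) = 41973 - 6354041 = -6312068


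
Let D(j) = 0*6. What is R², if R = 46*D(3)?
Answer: 0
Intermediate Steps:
D(j) = 0
R = 0 (R = 46*0 = 0)
R² = 0² = 0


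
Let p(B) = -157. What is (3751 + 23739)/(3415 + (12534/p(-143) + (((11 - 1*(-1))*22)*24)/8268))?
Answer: 594735154/72171553 ≈ 8.2406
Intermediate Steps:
(3751 + 23739)/(3415 + (12534/p(-143) + (((11 - 1*(-1))*22)*24)/8268)) = (3751 + 23739)/(3415 + (12534/(-157) + (((11 - 1*(-1))*22)*24)/8268)) = 27490/(3415 + (12534*(-1/157) + (((11 + 1)*22)*24)*(1/8268))) = 27490/(3415 + (-12534/157 + ((12*22)*24)*(1/8268))) = 27490/(3415 + (-12534/157 + (264*24)*(1/8268))) = 27490/(3415 + (-12534/157 + 6336*(1/8268))) = 27490/(3415 + (-12534/157 + 528/689)) = 27490/(3415 - 8553030/108173) = 27490/(360857765/108173) = 27490*(108173/360857765) = 594735154/72171553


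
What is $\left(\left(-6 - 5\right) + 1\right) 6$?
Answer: $-60$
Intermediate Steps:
$\left(\left(-6 - 5\right) + 1\right) 6 = \left(-11 + 1\right) 6 = \left(-10\right) 6 = -60$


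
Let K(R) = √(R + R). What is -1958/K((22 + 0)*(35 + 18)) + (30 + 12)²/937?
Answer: 1764/937 - 89*√583/53 ≈ -38.663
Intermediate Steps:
K(R) = √2*√R (K(R) = √(2*R) = √2*√R)
-1958/K((22 + 0)*(35 + 18)) + (30 + 12)²/937 = -1958*√2/(2*√(22 + 0)*√(35 + 18)) + (30 + 12)²/937 = -1958*√583/1166 + 42²*(1/937) = -1958*√583/1166 + 1764*(1/937) = -1958*√583/1166 + 1764/937 = -89*√583/53 + 1764/937 = 1764/937 - 89*√583/53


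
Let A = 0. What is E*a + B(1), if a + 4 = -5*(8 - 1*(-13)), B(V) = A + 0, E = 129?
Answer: -14061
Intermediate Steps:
B(V) = 0 (B(V) = 0 + 0 = 0)
a = -109 (a = -4 - 5*(8 - 1*(-13)) = -4 - 5*(8 + 13) = -4 - 5*21 = -4 - 105 = -109)
E*a + B(1) = 129*(-109) + 0 = -14061 + 0 = -14061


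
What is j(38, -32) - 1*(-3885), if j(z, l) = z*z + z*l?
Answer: 4113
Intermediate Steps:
j(z, l) = z**2 + l*z
j(38, -32) - 1*(-3885) = 38*(-32 + 38) - 1*(-3885) = 38*6 + 3885 = 228 + 3885 = 4113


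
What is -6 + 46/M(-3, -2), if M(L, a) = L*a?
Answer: 5/3 ≈ 1.6667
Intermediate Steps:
-6 + 46/M(-3, -2) = -6 + 46/(-3*(-2)) = -6 + 46/6 = -6 + (1/6)*46 = -6 + 23/3 = 5/3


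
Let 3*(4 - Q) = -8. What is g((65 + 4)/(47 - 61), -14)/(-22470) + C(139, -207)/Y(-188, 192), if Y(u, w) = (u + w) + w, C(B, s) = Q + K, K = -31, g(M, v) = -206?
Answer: -12057/104860 ≈ -0.11498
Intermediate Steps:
Q = 20/3 (Q = 4 - ⅓*(-8) = 4 + 8/3 = 20/3 ≈ 6.6667)
C(B, s) = -73/3 (C(B, s) = 20/3 - 31 = -73/3)
Y(u, w) = u + 2*w
g((65 + 4)/(47 - 61), -14)/(-22470) + C(139, -207)/Y(-188, 192) = -206/(-22470) - 73/(3*(-188 + 2*192)) = -206*(-1/22470) - 73/(3*(-188 + 384)) = 103/11235 - 73/3/196 = 103/11235 - 73/3*1/196 = 103/11235 - 73/588 = -12057/104860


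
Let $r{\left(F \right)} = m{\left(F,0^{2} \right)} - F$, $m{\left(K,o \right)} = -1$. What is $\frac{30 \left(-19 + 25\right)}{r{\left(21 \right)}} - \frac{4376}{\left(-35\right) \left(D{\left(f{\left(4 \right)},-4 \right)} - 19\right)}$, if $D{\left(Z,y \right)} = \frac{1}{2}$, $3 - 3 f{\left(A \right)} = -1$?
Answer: $- \frac{212822}{14245} \approx -14.94$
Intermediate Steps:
$f{\left(A \right)} = \frac{4}{3}$ ($f{\left(A \right)} = 1 - - \frac{1}{3} = 1 + \frac{1}{3} = \frac{4}{3}$)
$D{\left(Z,y \right)} = \frac{1}{2}$
$r{\left(F \right)} = -1 - F$
$\frac{30 \left(-19 + 25\right)}{r{\left(21 \right)}} - \frac{4376}{\left(-35\right) \left(D{\left(f{\left(4 \right)},-4 \right)} - 19\right)} = \frac{30 \left(-19 + 25\right)}{-1 - 21} - \frac{4376}{\left(-35\right) \left(\frac{1}{2} - 19\right)} = \frac{30 \cdot 6}{-1 - 21} - \frac{4376}{\left(-35\right) \left(- \frac{37}{2}\right)} = \frac{180}{-22} - \frac{4376}{\frac{1295}{2}} = 180 \left(- \frac{1}{22}\right) - \frac{8752}{1295} = - \frac{90}{11} - \frac{8752}{1295} = - \frac{212822}{14245}$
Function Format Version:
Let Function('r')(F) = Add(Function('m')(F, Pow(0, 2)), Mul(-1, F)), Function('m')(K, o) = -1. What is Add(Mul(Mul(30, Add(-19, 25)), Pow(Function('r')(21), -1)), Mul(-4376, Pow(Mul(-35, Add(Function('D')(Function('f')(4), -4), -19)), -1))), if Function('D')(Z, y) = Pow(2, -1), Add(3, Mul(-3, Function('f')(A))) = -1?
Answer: Rational(-212822, 14245) ≈ -14.940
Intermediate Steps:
Function('f')(A) = Rational(4, 3) (Function('f')(A) = Add(1, Mul(Rational(-1, 3), -1)) = Add(1, Rational(1, 3)) = Rational(4, 3))
Function('D')(Z, y) = Rational(1, 2)
Function('r')(F) = Add(-1, Mul(-1, F))
Add(Mul(Mul(30, Add(-19, 25)), Pow(Function('r')(21), -1)), Mul(-4376, Pow(Mul(-35, Add(Function('D')(Function('f')(4), -4), -19)), -1))) = Add(Mul(Mul(30, Add(-19, 25)), Pow(Add(-1, Mul(-1, 21)), -1)), Mul(-4376, Pow(Mul(-35, Add(Rational(1, 2), -19)), -1))) = Add(Mul(Mul(30, 6), Pow(Add(-1, -21), -1)), Mul(-4376, Pow(Mul(-35, Rational(-37, 2)), -1))) = Add(Mul(180, Pow(-22, -1)), Mul(-4376, Pow(Rational(1295, 2), -1))) = Add(Mul(180, Rational(-1, 22)), Mul(-4376, Rational(2, 1295))) = Add(Rational(-90, 11), Rational(-8752, 1295)) = Rational(-212822, 14245)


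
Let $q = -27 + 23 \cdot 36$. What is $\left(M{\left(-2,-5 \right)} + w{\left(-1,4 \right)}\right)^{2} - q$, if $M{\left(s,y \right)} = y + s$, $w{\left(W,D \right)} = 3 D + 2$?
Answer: $-752$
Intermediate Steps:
$w{\left(W,D \right)} = 2 + 3 D$
$M{\left(s,y \right)} = s + y$
$q = 801$ ($q = -27 + 828 = 801$)
$\left(M{\left(-2,-5 \right)} + w{\left(-1,4 \right)}\right)^{2} - q = \left(\left(-2 - 5\right) + \left(2 + 3 \cdot 4\right)\right)^{2} - 801 = \left(-7 + \left(2 + 12\right)\right)^{2} - 801 = \left(-7 + 14\right)^{2} - 801 = 7^{2} - 801 = 49 - 801 = -752$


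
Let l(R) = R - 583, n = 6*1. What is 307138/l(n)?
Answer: -307138/577 ≈ -532.30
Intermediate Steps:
n = 6
l(R) = -583 + R
307138/l(n) = 307138/(-583 + 6) = 307138/(-577) = 307138*(-1/577) = -307138/577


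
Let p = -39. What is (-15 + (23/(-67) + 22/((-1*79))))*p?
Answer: 3224754/5293 ≈ 609.25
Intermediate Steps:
(-15 + (23/(-67) + 22/((-1*79))))*p = (-15 + (23/(-67) + 22/((-1*79))))*(-39) = (-15 + (23*(-1/67) + 22/(-79)))*(-39) = (-15 + (-23/67 + 22*(-1/79)))*(-39) = (-15 + (-23/67 - 22/79))*(-39) = (-15 - 3291/5293)*(-39) = -82686/5293*(-39) = 3224754/5293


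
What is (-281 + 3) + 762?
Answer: 484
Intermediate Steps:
(-281 + 3) + 762 = -278 + 762 = 484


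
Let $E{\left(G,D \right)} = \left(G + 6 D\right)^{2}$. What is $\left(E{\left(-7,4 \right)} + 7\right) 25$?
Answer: $7400$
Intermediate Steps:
$\left(E{\left(-7,4 \right)} + 7\right) 25 = \left(\left(-7 + 6 \cdot 4\right)^{2} + 7\right) 25 = \left(\left(-7 + 24\right)^{2} + 7\right) 25 = \left(17^{2} + 7\right) 25 = \left(289 + 7\right) 25 = 296 \cdot 25 = 7400$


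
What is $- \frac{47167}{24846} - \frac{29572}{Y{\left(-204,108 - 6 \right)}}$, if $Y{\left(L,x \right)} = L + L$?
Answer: $\frac{147587}{2091} \approx 70.582$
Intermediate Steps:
$Y{\left(L,x \right)} = 2 L$
$- \frac{47167}{24846} - \frac{29572}{Y{\left(-204,108 - 6 \right)}} = - \frac{47167}{24846} - \frac{29572}{2 \left(-204\right)} = \left(-47167\right) \frac{1}{24846} - \frac{29572}{-408} = - \frac{467}{246} - - \frac{7393}{102} = - \frac{467}{246} + \frac{7393}{102} = \frac{147587}{2091}$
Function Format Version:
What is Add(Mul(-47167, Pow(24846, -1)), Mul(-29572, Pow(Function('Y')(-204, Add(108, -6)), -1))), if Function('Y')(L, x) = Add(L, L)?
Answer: Rational(147587, 2091) ≈ 70.582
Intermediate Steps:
Function('Y')(L, x) = Mul(2, L)
Add(Mul(-47167, Pow(24846, -1)), Mul(-29572, Pow(Function('Y')(-204, Add(108, -6)), -1))) = Add(Mul(-47167, Pow(24846, -1)), Mul(-29572, Pow(Mul(2, -204), -1))) = Add(Mul(-47167, Rational(1, 24846)), Mul(-29572, Pow(-408, -1))) = Add(Rational(-467, 246), Mul(-29572, Rational(-1, 408))) = Add(Rational(-467, 246), Rational(7393, 102)) = Rational(147587, 2091)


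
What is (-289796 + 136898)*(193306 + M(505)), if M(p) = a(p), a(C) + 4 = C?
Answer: -29632702686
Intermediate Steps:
a(C) = -4 + C
M(p) = -4 + p
(-289796 + 136898)*(193306 + M(505)) = (-289796 + 136898)*(193306 + (-4 + 505)) = -152898*(193306 + 501) = -152898*193807 = -29632702686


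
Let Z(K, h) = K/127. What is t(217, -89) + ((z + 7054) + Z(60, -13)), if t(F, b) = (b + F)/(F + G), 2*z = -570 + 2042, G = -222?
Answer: 4930694/635 ≈ 7764.9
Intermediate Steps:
Z(K, h) = K/127 (Z(K, h) = K*(1/127) = K/127)
z = 736 (z = (-570 + 2042)/2 = (1/2)*1472 = 736)
t(F, b) = (F + b)/(-222 + F) (t(F, b) = (b + F)/(F - 222) = (F + b)/(-222 + F))
t(217, -89) + ((z + 7054) + Z(60, -13)) = (217 - 89)/(-222 + 217) + ((736 + 7054) + (1/127)*60) = 128/(-5) + (7790 + 60/127) = -1/5*128 + 989390/127 = -128/5 + 989390/127 = 4930694/635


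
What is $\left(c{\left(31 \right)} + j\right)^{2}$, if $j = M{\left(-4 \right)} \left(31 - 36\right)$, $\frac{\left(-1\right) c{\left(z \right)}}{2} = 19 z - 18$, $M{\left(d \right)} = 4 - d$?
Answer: $1397124$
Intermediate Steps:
$c{\left(z \right)} = 36 - 38 z$ ($c{\left(z \right)} = - 2 \left(19 z - 18\right) = - 2 \left(-18 + 19 z\right) = 36 - 38 z$)
$j = -40$ ($j = \left(4 - -4\right) \left(31 - 36\right) = \left(4 + 4\right) \left(31 - 36\right) = 8 \left(-5\right) = -40$)
$\left(c{\left(31 \right)} + j\right)^{2} = \left(\left(36 - 1178\right) - 40\right)^{2} = \left(-1142 - 40\right)^{2} = \left(-1182\right)^{2} = 1397124$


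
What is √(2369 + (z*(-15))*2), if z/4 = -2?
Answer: √2609 ≈ 51.078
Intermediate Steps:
z = -8 (z = 4*(-2) = -8)
√(2369 + (z*(-15))*2) = √(2369 - 8*(-15)*2) = √(2369 + 120*2) = √(2369 + 240) = √2609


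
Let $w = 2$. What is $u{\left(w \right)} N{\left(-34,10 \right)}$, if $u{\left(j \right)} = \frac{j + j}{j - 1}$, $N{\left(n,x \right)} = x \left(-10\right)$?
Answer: $-400$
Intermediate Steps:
$N{\left(n,x \right)} = - 10 x$
$u{\left(j \right)} = \frac{2 j}{-1 + j}$
$u{\left(w \right)} N{\left(-34,10 \right)} = 2 \cdot 2 \frac{1}{-1 + 2} \left(\left(-10\right) 10\right) = 2 \cdot 2 \cdot 1^{-1} \left(-100\right) = 2 \cdot 2 \cdot 1 \left(-100\right) = 4 \left(-100\right) = -400$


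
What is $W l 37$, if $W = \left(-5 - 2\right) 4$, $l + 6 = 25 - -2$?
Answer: $-21756$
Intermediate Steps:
$l = 21$ ($l = -6 + \left(25 - -2\right) = -6 + \left(25 + 2\right) = -6 + 27 = 21$)
$W = -28$ ($W = \left(-7\right) 4 = -28$)
$W l 37 = \left(-28\right) 21 \cdot 37 = \left(-588\right) 37 = -21756$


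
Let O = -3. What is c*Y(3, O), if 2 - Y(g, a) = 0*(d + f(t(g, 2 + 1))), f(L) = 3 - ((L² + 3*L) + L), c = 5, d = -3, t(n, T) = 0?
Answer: 10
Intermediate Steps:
f(L) = 3 - L² - 4*L (f(L) = 3 - (L² + 4*L) = 3 + (-L² - 4*L) = 3 - L² - 4*L)
Y(g, a) = 2 (Y(g, a) = 2 - 0*(-3 + (3 - 1*0² - 4*0)) = 2 - 0*(-3 + (3 - 1*0 + 0)) = 2 - 0*(-3 + (3 + 0 + 0)) = 2 - 0*(-3 + 3) = 2 - 0*0 = 2 - 1*0 = 2 + 0 = 2)
c*Y(3, O) = 5*2 = 10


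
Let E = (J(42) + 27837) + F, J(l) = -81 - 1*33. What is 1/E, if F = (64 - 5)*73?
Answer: 1/32030 ≈ 3.1221e-5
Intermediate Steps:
J(l) = -114 (J(l) = -81 - 33 = -114)
F = 4307 (F = 59*73 = 4307)
E = 32030 (E = (-114 + 27837) + 4307 = 27723 + 4307 = 32030)
1/E = 1/32030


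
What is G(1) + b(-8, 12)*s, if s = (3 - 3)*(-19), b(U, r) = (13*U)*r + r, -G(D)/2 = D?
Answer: -2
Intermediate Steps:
G(D) = -2*D
b(U, r) = r + 13*U*r (b(U, r) = 13*U*r + r = r + 13*U*r)
s = 0 (s = 0*(-19) = 0)
G(1) + b(-8, 12)*s = -2*1 + (12*(1 + 13*(-8)))*0 = -2 + (12*(1 - 104))*0 = -2 + (12*(-103))*0 = -2 - 1236*0 = -2 + 0 = -2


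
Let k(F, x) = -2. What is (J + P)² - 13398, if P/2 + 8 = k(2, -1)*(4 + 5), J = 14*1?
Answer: -11954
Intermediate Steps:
J = 14
P = -52 (P = -16 + 2*(-2*(4 + 5)) = -16 + 2*(-2*9) = -16 + 2*(-18) = -16 - 36 = -52)
(J + P)² - 13398 = (14 - 52)² - 13398 = (-38)² - 13398 = 1444 - 13398 = -11954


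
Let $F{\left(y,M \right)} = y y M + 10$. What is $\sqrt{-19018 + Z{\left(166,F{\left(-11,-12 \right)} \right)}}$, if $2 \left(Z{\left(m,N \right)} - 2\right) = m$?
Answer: $i \sqrt{18933} \approx 137.6 i$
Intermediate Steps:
$F{\left(y,M \right)} = 10 + M y^{2}$ ($F{\left(y,M \right)} = y^{2} M + 10 = M y^{2} + 10 = 10 + M y^{2}$)
$Z{\left(m,N \right)} = 2 + \frac{m}{2}$
$\sqrt{-19018 + Z{\left(166,F{\left(-11,-12 \right)} \right)}} = \sqrt{-19018 + \left(2 + \frac{1}{2} \cdot 166\right)} = \sqrt{-19018 + \left(2 + 83\right)} = \sqrt{-19018 + 85} = \sqrt{-18933} = i \sqrt{18933}$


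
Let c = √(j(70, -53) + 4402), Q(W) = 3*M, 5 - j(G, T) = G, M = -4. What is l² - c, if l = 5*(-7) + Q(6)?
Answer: 2209 - √4337 ≈ 2143.1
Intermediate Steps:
j(G, T) = 5 - G
Q(W) = -12 (Q(W) = 3*(-4) = -12)
c = √4337 (c = √((5 - 1*70) + 4402) = √((5 - 70) + 4402) = √(-65 + 4402) = √4337 ≈ 65.856)
l = -47 (l = 5*(-7) - 12 = -35 - 12 = -47)
l² - c = (-47)² - √4337 = 2209 - √4337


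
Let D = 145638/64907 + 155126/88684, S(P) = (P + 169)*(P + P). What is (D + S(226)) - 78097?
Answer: 289097112705779/2878106194 ≈ 1.0045e+5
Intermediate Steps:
S(P) = 2*P*(169 + P) (S(P) = (169 + P)*(2*P) = 2*P*(169 + P))
D = 11492261837/2878106194 (D = 145638*(1/64907) + 155126*(1/88684) = 145638/64907 + 77563/44342 = 11492261837/2878106194 ≈ 3.9930)
(D + S(226)) - 78097 = (11492261837/2878106194 + 2*226*(169 + 226)) - 78097 = (11492261837/2878106194 + 2*226*395) - 78097 = (11492261837/2878106194 + 178540) - 78097 = 513868572138597/2878106194 - 78097 = 289097112705779/2878106194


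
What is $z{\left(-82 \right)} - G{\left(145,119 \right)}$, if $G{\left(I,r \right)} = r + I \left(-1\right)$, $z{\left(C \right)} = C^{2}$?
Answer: $6750$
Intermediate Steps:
$G{\left(I,r \right)} = r - I$
$z{\left(-82 \right)} - G{\left(145,119 \right)} = \left(-82\right)^{2} - \left(119 - 145\right) = 6724 - \left(119 - 145\right) = 6724 - -26 = 6724 + 26 = 6750$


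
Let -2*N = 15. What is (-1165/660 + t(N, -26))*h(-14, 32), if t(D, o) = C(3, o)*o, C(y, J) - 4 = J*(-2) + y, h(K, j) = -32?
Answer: 1621768/33 ≈ 49145.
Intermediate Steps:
C(y, J) = 4 + y - 2*J (C(y, J) = 4 + (J*(-2) + y) = 4 + (-2*J + y) = 4 + (y - 2*J) = 4 + y - 2*J)
N = -15/2 (N = -½*15 = -15/2 ≈ -7.5000)
t(D, o) = o*(7 - 2*o) (t(D, o) = (4 + 3 - 2*o)*o = (7 - 2*o)*o = o*(7 - 2*o))
(-1165/660 + t(N, -26))*h(-14, 32) = (-1165/660 - 26*(7 - 2*(-26)))*(-32) = (-1165*1/660 - 26*(7 + 52))*(-32) = (-233/132 - 26*59)*(-32) = (-233/132 - 1534)*(-32) = -202721/132*(-32) = 1621768/33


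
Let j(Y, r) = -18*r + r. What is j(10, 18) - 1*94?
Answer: -400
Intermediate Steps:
j(Y, r) = -17*r
j(10, 18) - 1*94 = -17*18 - 1*94 = -306 - 94 = -400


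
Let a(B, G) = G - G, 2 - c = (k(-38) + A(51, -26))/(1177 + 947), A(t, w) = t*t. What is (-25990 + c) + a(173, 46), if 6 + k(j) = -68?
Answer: -55201039/2124 ≈ -25989.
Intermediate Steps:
k(j) = -74 (k(j) = -6 - 68 = -74)
A(t, w) = t²
c = 1721/2124 (c = 2 - (-74 + 51²)/(1177 + 947) = 2 - (-74 + 2601)/2124 = 2 - 2527/2124 = 1721/2124 ≈ 0.81026)
a(B, G) = 0
(-25990 + c) + a(173, 46) = (-25990 + 1721/2124) + 0 = -55201039/2124 + 0 = -55201039/2124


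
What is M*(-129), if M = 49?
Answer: -6321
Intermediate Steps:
M*(-129) = 49*(-129) = -6321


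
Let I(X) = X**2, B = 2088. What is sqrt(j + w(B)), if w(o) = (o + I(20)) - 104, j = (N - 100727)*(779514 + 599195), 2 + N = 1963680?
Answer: sqrt(2568467312643) ≈ 1.6026e+6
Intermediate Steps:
N = 1963678 (N = -2 + 1963680 = 1963678)
j = 2568467310259 (j = (1963678 - 100727)*(779514 + 599195) = 1862951*1378709 = 2568467310259)
w(o) = 296 + o (w(o) = (o + 20**2) - 104 = (o + 400) - 104 = (400 + o) - 104 = 296 + o)
sqrt(j + w(B)) = sqrt(2568467310259 + (296 + 2088)) = sqrt(2568467310259 + 2384) = sqrt(2568467312643)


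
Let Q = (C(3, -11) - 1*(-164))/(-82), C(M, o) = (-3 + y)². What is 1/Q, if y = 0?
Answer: -82/173 ≈ -0.47399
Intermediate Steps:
C(M, o) = 9 (C(M, o) = (-3 + 0)² = (-3)² = 9)
Q = -173/82 (Q = (9 - 1*(-164))/(-82) = (9 + 164)*(-1/82) = 173*(-1/82) = -173/82 ≈ -2.1098)
1/Q = 1/(-173/82) = -82/173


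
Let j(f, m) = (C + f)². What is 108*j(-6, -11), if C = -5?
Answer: 13068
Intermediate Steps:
j(f, m) = (-5 + f)²
108*j(-6, -11) = 108*(-5 - 6)² = 108*(-11)² = 108*121 = 13068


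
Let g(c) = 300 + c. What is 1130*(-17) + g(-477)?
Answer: -19387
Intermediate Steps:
1130*(-17) + g(-477) = 1130*(-17) + (300 - 477) = -19210 - 177 = -19387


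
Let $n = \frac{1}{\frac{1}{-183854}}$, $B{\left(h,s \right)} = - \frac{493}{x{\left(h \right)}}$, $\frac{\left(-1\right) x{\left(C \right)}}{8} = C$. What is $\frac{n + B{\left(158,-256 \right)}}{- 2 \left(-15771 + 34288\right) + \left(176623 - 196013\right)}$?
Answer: $\frac{232390963}{71319936} \approx 3.2584$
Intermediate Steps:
$x{\left(C \right)} = - 8 C$
$B{\left(h,s \right)} = \frac{493}{8 h}$ ($B{\left(h,s \right)} = - \frac{493}{\left(-8\right) h} = - 493 \left(- \frac{1}{8 h}\right) = \frac{493}{8 h}$)
$n = -183854$ ($n = \frac{1}{- \frac{1}{183854}} = -183854$)
$\frac{n + B{\left(158,-256 \right)}}{- 2 \left(-15771 + 34288\right) + \left(176623 - 196013\right)} = \frac{-183854 + \frac{493}{8 \cdot 158}}{- 2 \left(-15771 + 34288\right) + \left(176623 - 196013\right)} = \frac{-183854 + \frac{493}{8} \cdot \frac{1}{158}}{\left(-2\right) 18517 - 19390} = \frac{-183854 + \frac{493}{1264}}{-37034 - 19390} = - \frac{232390963}{1264 \left(-56424\right)} = \left(- \frac{232390963}{1264}\right) \left(- \frac{1}{56424}\right) = \frac{232390963}{71319936}$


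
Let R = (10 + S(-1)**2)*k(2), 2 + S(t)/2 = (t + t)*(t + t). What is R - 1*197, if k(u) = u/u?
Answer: -171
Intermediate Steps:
S(t) = -4 + 8*t**2 (S(t) = -4 + 2*((t + t)*(t + t)) = -4 + 2*((2*t)*(2*t)) = -4 + 2*(4*t**2) = -4 + 8*t**2)
k(u) = 1
R = 26 (R = (10 + (-4 + 8*(-1)**2)**2)*1 = (10 + (-4 + 8*1)**2)*1 = (10 + (-4 + 8)**2)*1 = (10 + 4**2)*1 = (10 + 16)*1 = 26*1 = 26)
R - 1*197 = 26 - 1*197 = 26 - 197 = -171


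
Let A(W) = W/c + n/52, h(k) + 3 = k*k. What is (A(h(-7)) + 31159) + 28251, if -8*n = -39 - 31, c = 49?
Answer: 605518003/10192 ≈ 59411.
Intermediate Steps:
n = 35/4 (n = -(-39 - 31)/8 = -⅛*(-70) = 35/4 ≈ 8.7500)
h(k) = -3 + k² (h(k) = -3 + k*k = -3 + k²)
A(W) = 35/208 + W/49 (A(W) = W/49 + (35/4)/52 = W*(1/49) + (35/4)*(1/52) = W/49 + 35/208 = 35/208 + W/49)
(A(h(-7)) + 31159) + 28251 = ((35/208 + (-3 + (-7)²)/49) + 31159) + 28251 = ((35/208 + (-3 + 49)/49) + 31159) + 28251 = ((35/208 + (1/49)*46) + 31159) + 28251 = ((35/208 + 46/49) + 31159) + 28251 = (11283/10192 + 31159) + 28251 = 317583811/10192 + 28251 = 605518003/10192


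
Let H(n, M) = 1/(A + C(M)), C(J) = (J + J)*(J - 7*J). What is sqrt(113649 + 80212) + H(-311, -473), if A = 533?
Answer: -1/2684215 + sqrt(193861) ≈ 440.30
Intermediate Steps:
C(J) = -12*J**2 (C(J) = (2*J)*(-6*J) = -12*J**2)
H(n, M) = 1/(533 - 12*M**2)
sqrt(113649 + 80212) + H(-311, -473) = sqrt(113649 + 80212) - 1/(-533 + 12*(-473)**2) = sqrt(193861) - 1/(-533 + 12*223729) = sqrt(193861) - 1/(-533 + 2684748) = sqrt(193861) - 1/2684215 = -1/2684215 + sqrt(193861)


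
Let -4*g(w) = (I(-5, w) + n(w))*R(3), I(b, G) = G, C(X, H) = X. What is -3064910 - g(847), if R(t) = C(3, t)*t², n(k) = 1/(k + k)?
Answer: -20729090047/6776 ≈ -3.0592e+6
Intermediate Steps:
n(k) = 1/(2*k)
R(t) = 3*t²
g(w) = -27*w/4 - 27/(8*w) (g(w) = -(w + 1/(2*w))*3*3²/4 = -(w + 1/(2*w))*3*9/4 = -(w + 1/(2*w))*27/4 = -(27*w + 27/(2*w))/4 = -27*w/4 - 27/(8*w))
-3064910 - g(847) = -3064910 - 27*(-1 - 2*847²)/(8*847) = -3064910 - 27*(-1 - 2*717409)/(8*847) = -3064910 - 27*(-1 - 1434818)/(8*847) = -3064910 - 27*(-1434819)/(8*847) = -3064910 - 1*(-38740113/6776) = -3064910 + 38740113/6776 = -20729090047/6776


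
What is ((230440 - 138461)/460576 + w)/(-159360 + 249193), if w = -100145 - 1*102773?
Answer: -93459068789/41374923808 ≈ -2.2588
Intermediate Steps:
w = -202918 (w = -100145 - 102773 = -202918)
((230440 - 138461)/460576 + w)/(-159360 + 249193) = ((230440 - 138461)/460576 - 202918)/(-159360 + 249193) = (91979*(1/460576) - 202918)/89833 = (91979/460576 - 202918)*(1/89833) = -93459068789/460576*1/89833 = -93459068789/41374923808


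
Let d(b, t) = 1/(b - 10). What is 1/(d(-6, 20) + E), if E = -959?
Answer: -16/15345 ≈ -0.0010427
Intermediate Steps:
d(b, t) = 1/(-10 + b)
1/(d(-6, 20) + E) = 1/(1/(-10 - 6) - 959) = 1/(1/(-16) - 959) = 1/(-1/16 - 959) = 1/(-15345/16) = -16/15345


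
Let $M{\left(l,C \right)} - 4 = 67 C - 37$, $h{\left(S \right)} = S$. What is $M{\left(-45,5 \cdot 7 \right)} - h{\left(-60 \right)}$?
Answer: $2372$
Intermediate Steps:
$M{\left(l,C \right)} = -33 + 67 C$ ($M{\left(l,C \right)} = 4 + \left(67 C - 37\right) = 4 + \left(-37 + 67 C\right) = -33 + 67 C$)
$M{\left(-45,5 \cdot 7 \right)} - h{\left(-60 \right)} = \left(-33 + 67 \cdot 5 \cdot 7\right) - -60 = \left(-33 + 67 \cdot 35\right) + 60 = \left(-33 + 2345\right) + 60 = 2312 + 60 = 2372$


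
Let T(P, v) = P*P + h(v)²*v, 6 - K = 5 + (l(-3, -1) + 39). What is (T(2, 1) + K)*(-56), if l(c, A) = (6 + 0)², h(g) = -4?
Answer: 3024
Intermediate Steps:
l(c, A) = 36 (l(c, A) = 6² = 36)
K = -74 (K = 6 - (5 + (36 + 39)) = 6 - (5 + 75) = 6 - 1*80 = 6 - 80 = -74)
T(P, v) = P² + 16*v (T(P, v) = P*P + (-4)²*v = P² + 16*v)
(T(2, 1) + K)*(-56) = ((2² + 16*1) - 74)*(-56) = ((4 + 16) - 74)*(-56) = (20 - 74)*(-56) = -54*(-56) = 3024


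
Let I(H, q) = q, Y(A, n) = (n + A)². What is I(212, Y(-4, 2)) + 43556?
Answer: 43560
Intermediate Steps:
Y(A, n) = (A + n)²
I(212, Y(-4, 2)) + 43556 = (-4 + 2)² + 43556 = (-2)² + 43556 = 4 + 43556 = 43560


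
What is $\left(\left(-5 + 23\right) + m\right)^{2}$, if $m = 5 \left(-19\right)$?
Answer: $5929$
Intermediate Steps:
$m = -95$
$\left(\left(-5 + 23\right) + m\right)^{2} = \left(\left(-5 + 23\right) - 95\right)^{2} = \left(18 - 95\right)^{2} = \left(-77\right)^{2} = 5929$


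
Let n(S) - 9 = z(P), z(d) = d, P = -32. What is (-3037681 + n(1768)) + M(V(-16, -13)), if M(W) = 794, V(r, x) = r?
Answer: -3036910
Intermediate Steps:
n(S) = -23 (n(S) = 9 - 32 = -23)
(-3037681 + n(1768)) + M(V(-16, -13)) = (-3037681 - 23) + 794 = -3037704 + 794 = -3036910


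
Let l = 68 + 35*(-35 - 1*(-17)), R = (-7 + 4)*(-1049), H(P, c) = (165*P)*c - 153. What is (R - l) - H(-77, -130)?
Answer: -1647788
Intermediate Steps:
H(P, c) = -153 + 165*P*c (H(P, c) = 165*P*c - 153 = -153 + 165*P*c)
R = 3147 (R = -3*(-1049) = 3147)
l = -562 (l = 68 + 35*(-35 + 17) = 68 + 35*(-18) = 68 - 630 = -562)
(R - l) - H(-77, -130) = (3147 - 1*(-562)) - (-153 + 165*(-77)*(-130)) = (3147 + 562) - (-153 + 1651650) = 3709 - 1*1651497 = 3709 - 1651497 = -1647788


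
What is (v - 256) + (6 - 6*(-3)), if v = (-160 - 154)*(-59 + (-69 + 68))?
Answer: 18608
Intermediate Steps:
v = 18840 (v = -314*(-59 - 1) = -314*(-60) = 18840)
(v - 256) + (6 - 6*(-3)) = (18840 - 256) + (6 - 6*(-3)) = 18584 + (6 + 18) = 18584 + 24 = 18608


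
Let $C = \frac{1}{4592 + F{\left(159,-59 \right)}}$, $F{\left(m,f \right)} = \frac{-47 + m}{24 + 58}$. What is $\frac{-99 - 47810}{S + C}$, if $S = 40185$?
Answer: $- \frac{9022606152}{7567960721} \approx -1.1922$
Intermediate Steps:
$F{\left(m,f \right)} = - \frac{47}{82} + \frac{m}{82}$ ($F{\left(m,f \right)} = \frac{-47 + m}{82} = \left(-47 + m\right) \frac{1}{82} = - \frac{47}{82} + \frac{m}{82}$)
$C = \frac{41}{188328}$ ($C = \frac{1}{4592 + \left(- \frac{47}{82} + \frac{1}{82} \cdot 159\right)} = \frac{1}{4592 + \left(- \frac{47}{82} + \frac{159}{82}\right)} = \frac{1}{4592 + \frac{56}{41}} = \frac{1}{\frac{188328}{41}} = \frac{41}{188328} \approx 0.00021771$)
$\frac{-99 - 47810}{S + C} = \frac{-99 - 47810}{40185 + \frac{41}{188328}} = - \frac{47909}{\frac{7567960721}{188328}} = \left(-47909\right) \frac{188328}{7567960721} = - \frac{9022606152}{7567960721}$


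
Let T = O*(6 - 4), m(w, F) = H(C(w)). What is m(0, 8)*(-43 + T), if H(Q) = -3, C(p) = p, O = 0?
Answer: 129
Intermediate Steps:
m(w, F) = -3
T = 0 (T = 0*(6 - 4) = 0*2 = 0)
m(0, 8)*(-43 + T) = -3*(-43 + 0) = -3*(-43) = 129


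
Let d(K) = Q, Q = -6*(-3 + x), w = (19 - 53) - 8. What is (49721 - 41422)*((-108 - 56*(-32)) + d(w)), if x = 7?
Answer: 13776340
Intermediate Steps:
w = -42 (w = -34 - 8 = -42)
Q = -24 (Q = -6*(-3 + 7) = -6*4 = -24)
d(K) = -24
(49721 - 41422)*((-108 - 56*(-32)) + d(w)) = (49721 - 41422)*((-108 - 56*(-32)) - 24) = 8299*((-108 + 1792) - 24) = 8299*(1684 - 24) = 8299*1660 = 13776340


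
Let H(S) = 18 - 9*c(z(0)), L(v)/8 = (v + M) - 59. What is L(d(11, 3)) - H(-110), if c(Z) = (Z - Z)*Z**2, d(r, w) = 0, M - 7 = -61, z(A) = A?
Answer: -922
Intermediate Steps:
M = -54 (M = 7 - 61 = -54)
c(Z) = 0 (c(Z) = 0*Z**2 = 0)
L(v) = -904 + 8*v (L(v) = 8*((v - 54) - 59) = 8*((-54 + v) - 59) = 8*(-113 + v) = -904 + 8*v)
H(S) = 18 (H(S) = 18 - 9*0 = 18 - 1*0 = 18 + 0 = 18)
L(d(11, 3)) - H(-110) = (-904 + 8*0) - 1*18 = (-904 + 0) - 18 = -904 - 18 = -922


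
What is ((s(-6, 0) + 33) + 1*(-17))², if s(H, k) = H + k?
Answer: 100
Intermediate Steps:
((s(-6, 0) + 33) + 1*(-17))² = (((-6 + 0) + 33) + 1*(-17))² = ((-6 + 33) - 17)² = (27 - 17)² = 10² = 100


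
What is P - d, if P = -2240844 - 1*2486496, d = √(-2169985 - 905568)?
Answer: -4727340 - I*√3075553 ≈ -4.7273e+6 - 1753.7*I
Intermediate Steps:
d = I*√3075553 (d = √(-3075553) = I*√3075553 ≈ 1753.7*I)
P = -4727340 (P = -2240844 - 2486496 = -4727340)
P - d = -4727340 - I*√3075553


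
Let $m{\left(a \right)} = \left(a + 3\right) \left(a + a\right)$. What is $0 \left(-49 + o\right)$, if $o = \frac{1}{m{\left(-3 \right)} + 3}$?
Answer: $0$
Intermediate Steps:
$m{\left(a \right)} = 2 a \left(3 + a\right)$ ($m{\left(a \right)} = \left(3 + a\right) 2 a = 2 a \left(3 + a\right)$)
$o = \frac{1}{3}$ ($o = \frac{1}{2 \left(-3\right) \left(3 - 3\right) + 3} = \frac{1}{2 \left(-3\right) 0 + 3} = \frac{1}{0 + 3} = \frac{1}{3} \approx 0.33333$)
$0 \left(-49 + o\right) = 0 \left(-49 + \frac{1}{3}\right) = 0 \left(- \frac{146}{3}\right) = 0$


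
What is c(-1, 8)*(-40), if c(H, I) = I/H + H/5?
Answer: 328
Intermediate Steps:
c(H, I) = H/5 + I/H (c(H, I) = I/H + H*(1/5) = I/H + H/5 = H/5 + I/H)
c(-1, 8)*(-40) = ((1/5)*(-1) + 8/(-1))*(-40) = (-1/5 + 8*(-1))*(-40) = (-1/5 - 8)*(-40) = -41/5*(-40) = 328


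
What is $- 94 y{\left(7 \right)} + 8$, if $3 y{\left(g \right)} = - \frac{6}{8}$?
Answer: $\frac{63}{2} \approx 31.5$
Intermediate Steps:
$y{\left(g \right)} = - \frac{1}{4}$ ($y{\left(g \right)} = \frac{\left(-6\right) \frac{1}{8}}{3} = \frac{1}{3} \left(- \frac{3}{4}\right) = - \frac{1}{4}$)
$- 94 y{\left(7 \right)} + 8 = \left(-94\right) \left(- \frac{1}{4}\right) + 8 = \frac{47}{2} + 8 = \frac{63}{2}$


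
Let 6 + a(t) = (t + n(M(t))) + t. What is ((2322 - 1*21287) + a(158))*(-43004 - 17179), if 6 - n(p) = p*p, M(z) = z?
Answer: 2624761179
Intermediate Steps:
n(p) = 6 - p² (n(p) = 6 - p*p = 6 - p²)
a(t) = -t² + 2*t (a(t) = -6 + ((t + (6 - t²)) + t) = -6 + ((6 + t - t²) + t) = -6 + (6 - t² + 2*t) = -t² + 2*t)
((2322 - 1*21287) + a(158))*(-43004 - 17179) = ((2322 - 1*21287) + 158*(2 - 1*158))*(-43004 - 17179) = ((2322 - 21287) + 158*(2 - 158))*(-60183) = (-18965 + 158*(-156))*(-60183) = (-18965 - 24648)*(-60183) = -43613*(-60183) = 2624761179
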